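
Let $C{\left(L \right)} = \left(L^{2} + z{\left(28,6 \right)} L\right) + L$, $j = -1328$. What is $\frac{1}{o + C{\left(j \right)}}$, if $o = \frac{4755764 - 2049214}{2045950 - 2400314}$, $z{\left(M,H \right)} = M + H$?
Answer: $\frac{177182}{304238567653} \approx 5.8238 \cdot 10^{-7}$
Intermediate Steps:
$z{\left(M,H \right)} = H + M$
$C{\left(L \right)} = L^{2} + 35 L$ ($C{\left(L \right)} = \left(L^{2} + \left(6 + 28\right) L\right) + L = \left(L^{2} + 34 L\right) + L = L^{2} + 35 L$)
$o = - \frac{1353275}{177182}$ ($o = \frac{2706550}{-354364} = 2706550 \left(- \frac{1}{354364}\right) = - \frac{1353275}{177182} \approx -7.6378$)
$\frac{1}{o + C{\left(j \right)}} = \frac{1}{- \frac{1353275}{177182} - 1328 \left(35 - 1328\right)} = \frac{1}{- \frac{1353275}{177182} - -1717104} = \frac{1}{- \frac{1353275}{177182} + 1717104} = \frac{1}{\frac{304238567653}{177182}} = \frac{177182}{304238567653}$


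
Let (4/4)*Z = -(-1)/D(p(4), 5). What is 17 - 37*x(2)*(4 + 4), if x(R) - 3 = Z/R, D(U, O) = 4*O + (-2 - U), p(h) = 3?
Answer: -13213/15 ≈ -880.87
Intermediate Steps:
D(U, O) = -2 - U + 4*O
Z = 1/15 (Z = -(-1)/(-2 - 1*3 + 4*5) = -(-1)/(-2 - 3 + 20) = -(-1)/15 = -1*(-1/15) = 1/15 ≈ 0.066667)
x(R) = 3 + 1/(15*R)
17 - 37*x(2)*(4 + 4) = 17 - 37*(3 + (1/15)/2)*(4 + 4) = 17 - 37*(3 + (1/15)*(½))*8 = 17 - 37*(3 + 1/30)*8 = 17 - 3367*8/30 = 17 - 37*364/15 = 17 - 13468/15 = -13213/15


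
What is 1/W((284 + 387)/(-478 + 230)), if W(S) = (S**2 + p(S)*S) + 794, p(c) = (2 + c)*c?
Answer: 15252992/12143743241 ≈ 0.0012560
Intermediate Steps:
p(c) = c*(2 + c)
W(S) = 794 + S**2 + S**2*(2 + S) (W(S) = (S**2 + (S*(2 + S))*S) + 794 = (S**2 + S**2*(2 + S)) + 794 = 794 + S**2 + S**2*(2 + S))
1/W((284 + 387)/(-478 + 230)) = 1/(794 + ((284 + 387)/(-478 + 230))**3 + 3*((284 + 387)/(-478 + 230))**2) = 1/(794 + (671/(-248))**3 + 3*(671/(-248))**2) = 1/(794 + (671*(-1/248))**3 + 3*(671*(-1/248))**2) = 1/(794 + (-671/248)**3 + 3*(-671/248)**2) = 1/(794 - 302111711/15252992 + 3*(450241/61504)) = 1/(794 - 302111711/15252992 + 1350723/61504) = 1/(12143743241/15252992) = 15252992/12143743241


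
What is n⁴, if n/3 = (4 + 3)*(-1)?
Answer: 194481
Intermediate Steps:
n = -21 (n = 3*((4 + 3)*(-1)) = 3*(7*(-1)) = 3*(-7) = -21)
n⁴ = (-21)⁴ = 194481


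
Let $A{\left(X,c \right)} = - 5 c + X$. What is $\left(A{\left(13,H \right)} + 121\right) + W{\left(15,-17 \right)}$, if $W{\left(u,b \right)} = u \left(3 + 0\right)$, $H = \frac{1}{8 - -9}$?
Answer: $\frac{3038}{17} \approx 178.71$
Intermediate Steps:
$H = \frac{1}{17}$ ($H = \frac{1}{8 + 9} = \frac{1}{17} \approx 0.058824$)
$A{\left(X,c \right)} = X - 5 c$
$W{\left(u,b \right)} = 3 u$ ($W{\left(u,b \right)} = u 3 = 3 u$)
$\left(A{\left(13,H \right)} + 121\right) + W{\left(15,-17 \right)} = \left(\left(13 - \frac{5}{17}\right) + 121\right) + 3 \cdot 15 = \left(\left(13 - \frac{5}{17}\right) + 121\right) + 45 = \left(\frac{216}{17} + 121\right) + 45 = \frac{2273}{17} + 45 = \frac{3038}{17}$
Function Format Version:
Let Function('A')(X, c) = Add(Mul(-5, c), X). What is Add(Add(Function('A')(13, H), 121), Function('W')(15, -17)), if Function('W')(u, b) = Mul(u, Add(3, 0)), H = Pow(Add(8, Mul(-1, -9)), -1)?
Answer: Rational(3038, 17) ≈ 178.71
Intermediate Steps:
H = Rational(1, 17) (H = Pow(Add(8, 9), -1) = Pow(17, -1) = Rational(1, 17) ≈ 0.058824)
Function('A')(X, c) = Add(X, Mul(-5, c))
Function('W')(u, b) = Mul(3, u) (Function('W')(u, b) = Mul(u, 3) = Mul(3, u))
Add(Add(Function('A')(13, H), 121), Function('W')(15, -17)) = Add(Add(Add(13, Mul(-5, Rational(1, 17))), 121), Mul(3, 15)) = Add(Add(Add(13, Rational(-5, 17)), 121), 45) = Add(Add(Rational(216, 17), 121), 45) = Add(Rational(2273, 17), 45) = Rational(3038, 17)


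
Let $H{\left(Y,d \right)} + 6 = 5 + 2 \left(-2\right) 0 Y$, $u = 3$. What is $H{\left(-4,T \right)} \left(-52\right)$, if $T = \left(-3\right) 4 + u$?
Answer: $52$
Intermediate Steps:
$T = -9$ ($T = \left(-3\right) 4 + 3 = -12 + 3 = -9$)
$H{\left(Y,d \right)} = -1$ ($H{\left(Y,d \right)} = -6 + \left(5 + 2 \left(-2\right) 0 Y\right) = -6 + \left(5 + 2 \cdot 0 Y\right) = -6 + \left(5 + 2 \cdot 0\right) = -6 + \left(5 + 0\right) = -6 + 5 = -1$)
$H{\left(-4,T \right)} \left(-52\right) = \left(-1\right) \left(-52\right) = 52$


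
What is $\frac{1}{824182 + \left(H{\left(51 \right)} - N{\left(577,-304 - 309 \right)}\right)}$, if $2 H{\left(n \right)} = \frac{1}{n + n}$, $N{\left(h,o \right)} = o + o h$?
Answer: $\frac{204}{240413185} \approx 8.4854 \cdot 10^{-7}$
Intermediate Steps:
$N{\left(h,o \right)} = o + h o$
$H{\left(n \right)} = \frac{1}{4 n}$ ($H{\left(n \right)} = \frac{1}{2 \left(n + n\right)} = \frac{1}{2 \cdot 2 n} = \frac{\frac{1}{2} \frac{1}{n}}{2} = \frac{1}{4 n}$)
$\frac{1}{824182 + \left(H{\left(51 \right)} - N{\left(577,-304 - 309 \right)}\right)} = \frac{1}{824182 - \left(- \frac{1}{204} + \left(-304 - 309\right) \left(1 + 577\right)\right)} = \frac{1}{824182 - \left(- \frac{1}{204} - 354314\right)} = \frac{1}{824182 + \left(\frac{1}{204} - -354314\right)} = \frac{1}{824182 + \left(\frac{1}{204} + 354314\right)} = \frac{1}{824182 + \frac{72280057}{204}} = \frac{1}{\frac{240413185}{204}} = \frac{204}{240413185}$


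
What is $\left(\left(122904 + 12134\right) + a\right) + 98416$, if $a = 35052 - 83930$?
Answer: $184576$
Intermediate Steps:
$a = -48878$
$\left(\left(122904 + 12134\right) + a\right) + 98416 = \left(\left(122904 + 12134\right) - 48878\right) + 98416 = \left(135038 - 48878\right) + 98416 = 86160 + 98416 = 184576$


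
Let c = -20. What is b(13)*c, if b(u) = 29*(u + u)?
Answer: -15080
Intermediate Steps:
b(u) = 58*u (b(u) = 29*(2*u) = 58*u)
b(13)*c = (58*13)*(-20) = 754*(-20) = -15080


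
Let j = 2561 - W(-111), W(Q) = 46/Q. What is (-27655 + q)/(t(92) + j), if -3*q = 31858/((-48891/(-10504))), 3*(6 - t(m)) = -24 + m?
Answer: -162462495139/13810094097 ≈ -11.764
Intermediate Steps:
j = 284317/111 (j = 2561 - 46/(-111) = 2561 - 46*(-1)/111 = 2561 - 1*(-46/111) = 2561 + 46/111 = 284317/111 ≈ 2561.4)
t(m) = 14 - m/3 (t(m) = 6 - (-24 + m)/3 = 6 + (8 - m/3) = 14 - m/3)
q = -334636432/146673 (q = -31858/(3*((-48891/(-10504)))) = -31858/(3*((-48891*(-1/10504)))) = -31858/(3*48891/10504) = -31858*10504/(3*48891) = -⅓*334636432/48891 = -334636432/146673 ≈ -2281.5)
(-27655 + q)/(t(92) + j) = (-27655 - 334636432/146673)/((14 - ⅓*92) + 284317/111) = -4390878247/(146673*((14 - 92/3) + 284317/111)) = -4390878247/(146673*(-50/3 + 284317/111)) = -4390878247/(146673*282467/111) = -4390878247/146673*111/282467 = -162462495139/13810094097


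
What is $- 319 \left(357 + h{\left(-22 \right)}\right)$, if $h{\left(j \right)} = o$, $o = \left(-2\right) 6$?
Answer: $-110055$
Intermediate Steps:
$o = -12$
$h{\left(j \right)} = -12$
$- 319 \left(357 + h{\left(-22 \right)}\right) = - 319 \left(357 - 12\right) = \left(-319\right) 345 = -110055$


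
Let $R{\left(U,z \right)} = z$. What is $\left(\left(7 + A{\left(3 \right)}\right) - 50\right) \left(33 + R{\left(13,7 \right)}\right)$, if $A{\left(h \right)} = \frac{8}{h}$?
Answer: $- \frac{4840}{3} \approx -1613.3$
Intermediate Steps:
$\left(\left(7 + A{\left(3 \right)}\right) - 50\right) \left(33 + R{\left(13,7 \right)}\right) = \left(\left(7 + \frac{8}{3}\right) - 50\right) \left(33 + 7\right) = \left(\left(7 + 8 \cdot \frac{1}{3}\right) - 50\right) 40 = \left(\left(7 + \frac{8}{3}\right) - 50\right) 40 = \left(\frac{29}{3} - 50\right) 40 = \left(- \frac{121}{3}\right) 40 = - \frac{4840}{3}$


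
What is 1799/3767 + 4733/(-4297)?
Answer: -10098908/16186799 ≈ -0.62390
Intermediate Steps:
1799/3767 + 4733/(-4297) = 1799*(1/3767) + 4733*(-1/4297) = 1799/3767 - 4733/4297 = -10098908/16186799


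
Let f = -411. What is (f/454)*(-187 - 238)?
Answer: 174675/454 ≈ 384.75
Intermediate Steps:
(f/454)*(-187 - 238) = (-411/454)*(-187 - 238) = -411*1/454*(-425) = -411/454*(-425) = 174675/454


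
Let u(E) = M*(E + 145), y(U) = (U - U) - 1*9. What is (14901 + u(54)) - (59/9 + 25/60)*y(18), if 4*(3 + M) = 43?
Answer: 16506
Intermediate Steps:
y(U) = -9 (y(U) = 0 - 9 = -9)
M = 31/4 (M = -3 + (¼)*43 = -3 + 43/4 = 31/4 ≈ 7.7500)
u(E) = 4495/4 + 31*E/4 (u(E) = 31*(E + 145)/4 = 31*(145 + E)/4 = 4495/4 + 31*E/4)
(14901 + u(54)) - (59/9 + 25/60)*y(18) = (14901 + (4495/4 + (31/4)*54)) - (59/9 + 25/60)*(-9) = (14901 + (4495/4 + 837/2)) - (59*(⅑) + 25*(1/60))*(-9) = (14901 + 6169/4) - (59/9 + 5/12)*(-9) = 65773/4 - 251*(-9)/36 = 65773/4 - 1*(-251/4) = 65773/4 + 251/4 = 16506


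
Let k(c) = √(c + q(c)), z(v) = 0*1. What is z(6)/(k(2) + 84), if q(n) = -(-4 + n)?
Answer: 0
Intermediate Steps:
q(n) = 4 - n
z(v) = 0
k(c) = 2 (k(c) = √(c + (4 - c)) = √4 = 2)
z(6)/(k(2) + 84) = 0/(2 + 84) = 0/86 = 0*(1/86) = 0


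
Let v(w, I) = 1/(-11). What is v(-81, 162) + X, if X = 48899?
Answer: 537888/11 ≈ 48899.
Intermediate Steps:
v(w, I) = -1/11
v(-81, 162) + X = -1/11 + 48899 = 537888/11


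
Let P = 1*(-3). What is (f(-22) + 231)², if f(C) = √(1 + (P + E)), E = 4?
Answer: (231 + √2)² ≈ 54016.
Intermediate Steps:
P = -3
f(C) = √2 (f(C) = √(1 + (-3 + 4)) = √(1 + 1) = √2)
(f(-22) + 231)² = (√2 + 231)² = (231 + √2)²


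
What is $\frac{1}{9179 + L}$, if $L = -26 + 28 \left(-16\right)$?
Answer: $\frac{1}{8705} \approx 0.00011488$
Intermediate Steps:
$L = -474$ ($L = -26 - 448 = -474$)
$\frac{1}{9179 + L} = \frac{1}{9179 - 474} = \frac{1}{8705}$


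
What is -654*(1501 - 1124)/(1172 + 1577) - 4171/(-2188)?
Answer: -528002825/6014812 ≈ -87.784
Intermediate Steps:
-654*(1501 - 1124)/(1172 + 1577) - 4171/(-2188) = -654/(2749/377) - 4171*(-1/2188) = -654/(2749*(1/377)) + 4171/2188 = -654/2749/377 + 4171/2188 = -654*377/2749 + 4171/2188 = -246558/2749 + 4171/2188 = -528002825/6014812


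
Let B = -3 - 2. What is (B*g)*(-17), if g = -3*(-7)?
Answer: 1785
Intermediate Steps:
g = 21
B = -5
(B*g)*(-17) = -5*21*(-17) = -105*(-17) = 1785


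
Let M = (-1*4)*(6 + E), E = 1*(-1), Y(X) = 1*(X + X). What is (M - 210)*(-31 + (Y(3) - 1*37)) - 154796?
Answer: -140536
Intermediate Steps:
Y(X) = 2*X (Y(X) = 1*(2*X) = 2*X)
E = -1
M = -20 (M = (-1*4)*(6 - 1) = -4*5 = -20)
(M - 210)*(-31 + (Y(3) - 1*37)) - 154796 = (-20 - 210)*(-31 + (2*3 - 1*37)) - 154796 = -230*(-31 + (6 - 37)) - 154796 = -230*(-31 - 31) - 154796 = -230*(-62) - 154796 = 14260 - 154796 = -140536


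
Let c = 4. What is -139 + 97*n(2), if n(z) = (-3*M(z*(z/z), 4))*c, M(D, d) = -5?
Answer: 5681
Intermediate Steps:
n(z) = 60 (n(z) = -3*(-5)*4 = 15*4 = 60)
-139 + 97*n(2) = -139 + 97*60 = -139 + 5820 = 5681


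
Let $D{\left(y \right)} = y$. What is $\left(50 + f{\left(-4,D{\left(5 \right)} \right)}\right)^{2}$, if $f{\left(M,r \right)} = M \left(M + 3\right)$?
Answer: $2916$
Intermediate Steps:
$f{\left(M,r \right)} = M \left(3 + M\right)$
$\left(50 + f{\left(-4,D{\left(5 \right)} \right)}\right)^{2} = \left(50 - 4 \left(3 - 4\right)\right)^{2} = \left(50 - -4\right)^{2} = \left(50 + 4\right)^{2} = 54^{2} = 2916$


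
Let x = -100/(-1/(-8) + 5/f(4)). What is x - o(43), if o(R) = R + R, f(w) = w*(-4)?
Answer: 1342/3 ≈ 447.33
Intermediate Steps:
f(w) = -4*w
o(R) = 2*R
x = 1600/3 (x = -100/(-1/(-8) + 5/((-4*4))) = -100/(-1*(-⅛) + 5/(-16)) = -100/(⅛ + 5*(-1/16)) = -100/(⅛ - 5/16) = -100/(-3/16) = -100*(-16/3) = 1600/3 ≈ 533.33)
x - o(43) = 1600/3 - 2*43 = 1600/3 - 1*86 = 1600/3 - 86 = 1342/3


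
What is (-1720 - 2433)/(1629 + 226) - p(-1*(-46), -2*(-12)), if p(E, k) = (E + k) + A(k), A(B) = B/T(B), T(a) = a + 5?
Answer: -3930607/53795 ≈ -73.066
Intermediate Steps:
T(a) = 5 + a
A(B) = B/(5 + B)
p(E, k) = E + k + k/(5 + k) (p(E, k) = (E + k) + k/(5 + k) = E + k + k/(5 + k))
(-1720 - 2433)/(1629 + 226) - p(-1*(-46), -2*(-12)) = (-1720 - 2433)/(1629 + 226) - (-2*(-12) + (5 - 2*(-12))*(-1*(-46) - 2*(-12)))/(5 - 2*(-12)) = -4153/1855 - (24 + (5 + 24)*(46 + 24))/(5 + 24) = -4153*1/1855 - (24 + 29*70)/29 = -4153/1855 - (24 + 2030)/29 = -4153/1855 - 2054/29 = -3930607/53795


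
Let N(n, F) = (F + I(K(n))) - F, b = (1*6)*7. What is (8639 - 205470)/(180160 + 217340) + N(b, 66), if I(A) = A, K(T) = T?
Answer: 16498169/397500 ≈ 41.505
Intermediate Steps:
b = 42 (b = 6*7 = 42)
N(n, F) = n (N(n, F) = (F + n) - F = n)
(8639 - 205470)/(180160 + 217340) + N(b, 66) = (8639 - 205470)/(180160 + 217340) + 42 = -196831/397500 + 42 = 16498169/397500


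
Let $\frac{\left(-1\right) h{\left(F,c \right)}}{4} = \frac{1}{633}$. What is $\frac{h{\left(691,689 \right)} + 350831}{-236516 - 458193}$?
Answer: $- \frac{222076019}{439750797} \approx -0.505$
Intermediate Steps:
$h{\left(F,c \right)} = - \frac{4}{633}$
$\frac{h{\left(691,689 \right)} + 350831}{-236516 - 458193} = \frac{- \frac{4}{633} + 350831}{-236516 - 458193} = \frac{222076019}{633 \left(-694709\right)} = \frac{222076019}{633} \left(- \frac{1}{694709}\right) = - \frac{222076019}{439750797}$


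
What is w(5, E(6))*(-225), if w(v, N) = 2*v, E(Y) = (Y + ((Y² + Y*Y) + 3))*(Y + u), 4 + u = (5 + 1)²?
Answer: -2250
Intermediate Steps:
u = 32 (u = -4 + (5 + 1)² = -4 + 6² = -4 + 36 = 32)
E(Y) = (32 + Y)*(3 + Y + 2*Y²) (E(Y) = (Y + ((Y² + Y*Y) + 3))*(Y + 32) = (Y + ((Y² + Y²) + 3))*(32 + Y) = (Y + (2*Y² + 3))*(32 + Y) = (Y + (3 + 2*Y²))*(32 + Y) = (3 + Y + 2*Y²)*(32 + Y) = (32 + Y)*(3 + Y + 2*Y²))
w(5, E(6))*(-225) = (2*5)*(-225) = 10*(-225) = -2250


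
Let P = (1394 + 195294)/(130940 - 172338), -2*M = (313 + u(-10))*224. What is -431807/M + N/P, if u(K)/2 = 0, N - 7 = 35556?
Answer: -3220363225683/430943408 ≈ -7472.8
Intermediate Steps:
N = 35563 (N = 7 + 35556 = 35563)
u(K) = 0 (u(K) = 2*0 = 0)
M = -35056 (M = -(313 + 0)*224/2 = -313*224/2 = -½*70112 = -35056)
P = -98344/20699 (P = 196688/(-41398) = 196688*(-1/41398) = -98344/20699 ≈ -4.7511)
-431807/M + N/P = -431807/(-35056) + 35563/(-98344/20699) = -431807*(-1/35056) + 35563*(-20699/98344) = 431807/35056 - 736118537/98344 = -3220363225683/430943408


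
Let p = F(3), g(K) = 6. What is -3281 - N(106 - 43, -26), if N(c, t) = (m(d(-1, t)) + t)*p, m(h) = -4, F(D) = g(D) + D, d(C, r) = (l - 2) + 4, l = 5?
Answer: -3011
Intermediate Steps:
d(C, r) = 7 (d(C, r) = (5 - 2) + 4 = 3 + 4 = 7)
F(D) = 6 + D
p = 9 (p = 6 + 3 = 9)
N(c, t) = -36 + 9*t (N(c, t) = (-4 + t)*9 = -36 + 9*t)
-3281 - N(106 - 43, -26) = -3281 - (-36 + 9*(-26)) = -3281 - (-36 - 234) = -3281 - 1*(-270) = -3281 + 270 = -3011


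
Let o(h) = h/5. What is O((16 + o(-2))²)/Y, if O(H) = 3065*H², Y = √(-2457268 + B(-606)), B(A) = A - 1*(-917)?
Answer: -22690229328*I*√2456957/307119625 ≈ -1.1581e+5*I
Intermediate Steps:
B(A) = 917 + A (B(A) = A + 917 = 917 + A)
o(h) = h/5 (o(h) = h*(⅕) = h/5)
Y = I*√2456957 (Y = √(-2457268 + (917 - 606)) = √(-2457268 + 311) = √(-2456957) = I*√2456957 ≈ 1567.5*I)
O((16 + o(-2))²)/Y = (3065*((16 + (⅕)*(-2))²)²)/((I*√2456957)) = (3065*((16 - ⅖)²)²)*(-I*√2456957/2456957) = (3065*((78/5)²)²)*(-I*√2456957/2456957) = (3065*(6084/25)²)*(-I*√2456957/2456957) = (3065*(37015056/625))*(-I*√2456957/2456957) = 22690229328*(-I*√2456957/2456957)/125 = -22690229328*I*√2456957/307119625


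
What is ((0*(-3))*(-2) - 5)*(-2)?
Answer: 10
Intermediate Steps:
((0*(-3))*(-2) - 5)*(-2) = (0*(-2) - 5)*(-2) = (0 - 5)*(-2) = -5*(-2) = 10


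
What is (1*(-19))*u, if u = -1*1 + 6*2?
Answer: -209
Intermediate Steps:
u = 11 (u = -1 + 12 = 11)
(1*(-19))*u = (1*(-19))*11 = -19*11 = -209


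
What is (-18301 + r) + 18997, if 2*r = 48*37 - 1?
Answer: 3167/2 ≈ 1583.5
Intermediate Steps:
r = 1775/2 (r = (48*37 - 1)/2 = (1776 - 1)/2 = (½)*1775 = 1775/2 ≈ 887.50)
(-18301 + r) + 18997 = (-18301 + 1775/2) + 18997 = -34827/2 + 18997 = 3167/2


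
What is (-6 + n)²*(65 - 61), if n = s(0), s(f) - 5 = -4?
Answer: 100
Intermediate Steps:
s(f) = 1 (s(f) = 5 - 4 = 1)
n = 1
(-6 + n)²*(65 - 61) = (-6 + 1)²*(65 - 61) = (-5)²*4 = 25*4 = 100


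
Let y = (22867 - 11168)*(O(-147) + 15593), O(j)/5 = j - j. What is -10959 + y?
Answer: 182411548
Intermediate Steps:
O(j) = 0 (O(j) = 5*(j - j) = 5*0 = 0)
y = 182422507 (y = (22867 - 11168)*(0 + 15593) = 11699*15593 = 182422507)
-10959 + y = -10959 + 182422507 = 182411548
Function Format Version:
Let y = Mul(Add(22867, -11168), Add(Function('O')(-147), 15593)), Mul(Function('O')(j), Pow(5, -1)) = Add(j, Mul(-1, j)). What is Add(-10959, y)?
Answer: 182411548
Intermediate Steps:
Function('O')(j) = 0 (Function('O')(j) = Mul(5, Add(j, Mul(-1, j))) = Mul(5, 0) = 0)
y = 182422507 (y = Mul(Add(22867, -11168), Add(0, 15593)) = Mul(11699, 15593) = 182422507)
Add(-10959, y) = Add(-10959, 182422507) = 182411548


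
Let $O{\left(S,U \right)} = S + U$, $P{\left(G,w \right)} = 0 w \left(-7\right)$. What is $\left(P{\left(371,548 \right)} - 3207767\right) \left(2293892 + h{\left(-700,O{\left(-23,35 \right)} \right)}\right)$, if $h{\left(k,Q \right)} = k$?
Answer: $-7356025622264$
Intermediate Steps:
$P{\left(G,w \right)} = 0$ ($P{\left(G,w \right)} = 0 \left(-7\right) = 0$)
$\left(P{\left(371,548 \right)} - 3207767\right) \left(2293892 + h{\left(-700,O{\left(-23,35 \right)} \right)}\right) = \left(0 - 3207767\right) \left(2293892 - 700\right) = \left(-3207767\right) 2293192 = -7356025622264$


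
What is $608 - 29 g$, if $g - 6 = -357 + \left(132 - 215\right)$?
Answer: $13194$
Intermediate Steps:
$g = -434$ ($g = 6 + \left(-357 + \left(132 - 215\right)\right) = 6 - 440 = -434$)
$608 - 29 g = 608 - -12586 = 608 + 12586 = 13194$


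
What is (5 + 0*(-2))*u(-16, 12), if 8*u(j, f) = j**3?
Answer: -2560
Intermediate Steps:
u(j, f) = j**3/8
(5 + 0*(-2))*u(-16, 12) = (5 + 0*(-2))*((1/8)*(-16)**3) = (5 + 0)*((1/8)*(-4096)) = 5*(-512) = -2560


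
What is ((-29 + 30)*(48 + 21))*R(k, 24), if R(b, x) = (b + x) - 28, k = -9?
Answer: -897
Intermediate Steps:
R(b, x) = -28 + b + x
((-29 + 30)*(48 + 21))*R(k, 24) = ((-29 + 30)*(48 + 21))*(-28 - 9 + 24) = (1*69)*(-13) = 69*(-13) = -897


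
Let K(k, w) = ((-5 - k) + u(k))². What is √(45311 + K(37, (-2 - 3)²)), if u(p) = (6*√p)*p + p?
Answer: 2*√(467211 - 555*√37) ≈ 1362.1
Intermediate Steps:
u(p) = p + 6*p^(3/2) (u(p) = 6*p^(3/2) + p = p + 6*p^(3/2))
K(k, w) = (-5 + 6*k^(3/2))² (K(k, w) = ((-5 - k) + (k + 6*k^(3/2)))² = (-5 + 6*k^(3/2))²)
√(45311 + K(37, (-2 - 3)²)) = √(45311 + (-5 + 6*37^(3/2))²) = √(45311 + (-5 + 6*(37*√37))²) = √(45311 + (-5 + 222*√37)²)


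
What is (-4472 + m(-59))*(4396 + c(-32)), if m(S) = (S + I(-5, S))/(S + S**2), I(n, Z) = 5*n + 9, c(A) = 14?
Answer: -33743686095/1711 ≈ -1.9722e+7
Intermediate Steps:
I(n, Z) = 9 + 5*n
m(S) = (-16 + S)/(S + S**2) (m(S) = (S + (9 + 5*(-5)))/(S + S**2) = (S + (9 - 25))/(S + S**2) = (S - 16)/(S + S**2) = (-16 + S)/(S + S**2))
(-4472 + m(-59))*(4396 + c(-32)) = (-4472 + (-16 - 59)/((-59)*(1 - 59)))*(4396 + 14) = (-4472 - 1/59*(-75)/(-58))*4410 = (-4472 - 1/59*(-1/58)*(-75))*4410 = (-4472 - 75/3422)*4410 = -15303259/3422*4410 = -33743686095/1711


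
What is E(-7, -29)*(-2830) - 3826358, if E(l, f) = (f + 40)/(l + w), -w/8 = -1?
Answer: -3857488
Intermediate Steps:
w = 8 (w = -8*(-1) = 8)
E(l, f) = (40 + f)/(8 + l) (E(l, f) = (f + 40)/(l + 8) = (40 + f)/(8 + l))
E(-7, -29)*(-2830) - 3826358 = ((40 - 29)/(8 - 7))*(-2830) - 3826358 = (11/1)*(-2830) - 3826358 = (1*11)*(-2830) - 3826358 = 11*(-2830) - 3826358 = -31130 - 3826358 = -3857488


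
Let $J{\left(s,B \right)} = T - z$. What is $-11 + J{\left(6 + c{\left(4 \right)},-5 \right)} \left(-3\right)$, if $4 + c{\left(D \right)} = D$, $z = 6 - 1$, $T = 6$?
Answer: $-14$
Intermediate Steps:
$z = 5$ ($z = 6 - 1 = 5$)
$c{\left(D \right)} = -4 + D$
$J{\left(s,B \right)} = 1$ ($J{\left(s,B \right)} = 6 - 5 = 1$)
$-11 + J{\left(6 + c{\left(4 \right)},-5 \right)} \left(-3\right) = -11 + 1 \left(-3\right) = -11 - 3 = -14$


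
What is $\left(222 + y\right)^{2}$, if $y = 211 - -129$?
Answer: $315844$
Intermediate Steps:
$y = 340$ ($y = 211 + 129 = 340$)
$\left(222 + y\right)^{2} = \left(222 + 340\right)^{2} = 562^{2} = 315844$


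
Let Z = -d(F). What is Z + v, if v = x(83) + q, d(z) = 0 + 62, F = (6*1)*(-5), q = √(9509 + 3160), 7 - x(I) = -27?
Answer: -28 + √12669 ≈ 84.557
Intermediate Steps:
x(I) = 34 (x(I) = 7 - 1*(-27) = 7 + 27 = 34)
q = √12669 ≈ 112.56
F = -30 (F = 6*(-5) = -30)
d(z) = 62
Z = -62 (Z = -1*62 = -62)
v = 34 + √12669 ≈ 146.56
Z + v = -62 + (34 + √12669) = -28 + √12669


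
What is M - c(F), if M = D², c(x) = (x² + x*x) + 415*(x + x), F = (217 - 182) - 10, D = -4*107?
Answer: 161184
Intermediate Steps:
D = -428
F = 25 (F = 35 - 10 = 25)
c(x) = 2*x² + 830*x (c(x) = (x² + x²) + 415*(2*x) = 2*x² + 830*x)
M = 183184 (M = (-428)² = 183184)
M - c(F) = 183184 - 2*25*(415 + 25) = 183184 - 2*25*440 = 183184 - 1*22000 = 183184 - 22000 = 161184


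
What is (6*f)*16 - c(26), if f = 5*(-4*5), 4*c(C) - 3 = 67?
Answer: -19235/2 ≈ -9617.5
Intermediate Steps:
c(C) = 35/2 (c(C) = ¾ + (¼)*67 = ¾ + 67/4 = 35/2)
f = -100 (f = 5*(-20) = -100)
(6*f)*16 - c(26) = (6*(-100))*16 - 1*35/2 = -600*16 - 35/2 = -9600 - 35/2 = -19235/2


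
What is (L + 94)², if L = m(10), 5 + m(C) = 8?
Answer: 9409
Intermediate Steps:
m(C) = 3 (m(C) = -5 + 8 = 3)
L = 3
(L + 94)² = (3 + 94)² = 97² = 9409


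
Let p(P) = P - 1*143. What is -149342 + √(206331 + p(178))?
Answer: -149342 + √206366 ≈ -1.4889e+5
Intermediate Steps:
p(P) = -143 + P (p(P) = P - 143 = -143 + P)
-149342 + √(206331 + p(178)) = -149342 + √(206331 + (-143 + 178)) = -149342 + √(206331 + 35) = -149342 + √206366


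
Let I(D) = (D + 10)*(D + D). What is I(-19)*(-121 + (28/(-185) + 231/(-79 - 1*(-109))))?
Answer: -7178067/185 ≈ -38800.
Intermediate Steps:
I(D) = 2*D*(10 + D) (I(D) = (10 + D)*(2*D) = 2*D*(10 + D))
I(-19)*(-121 + (28/(-185) + 231/(-79 - 1*(-109)))) = (2*(-19)*(10 - 19))*(-121 + (28/(-185) + 231/(-79 - 1*(-109)))) = (2*(-19)*(-9))*(-121 + (28*(-1/185) + 231/(-79 + 109))) = 342*(-121 + (-28/185 + 231/30)) = 342*(-121 + (-28/185 + 231*(1/30))) = 342*(-121 + (-28/185 + 77/10)) = 342*(-121 + 2793/370) = 342*(-41977/370) = -7178067/185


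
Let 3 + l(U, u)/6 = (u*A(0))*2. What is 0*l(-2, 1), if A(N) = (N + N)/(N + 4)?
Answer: 0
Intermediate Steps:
A(N) = 2*N/(4 + N) (A(N) = (2*N)/(4 + N) = 2*N/(4 + N))
l(U, u) = -18 (l(U, u) = -18 + 6*((u*(2*0/(4 + 0)))*2) = -18 + 6*((u*(2*0/4))*2) = -18 + 6*((u*(2*0*(¼)))*2) = -18 + 6*((u*0)*2) = -18 + 6*(0*2) = -18 + 6*0 = -18 + 0 = -18)
0*l(-2, 1) = 0*(-18) = 0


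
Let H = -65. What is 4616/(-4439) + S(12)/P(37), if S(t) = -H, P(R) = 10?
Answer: 48475/8878 ≈ 5.4601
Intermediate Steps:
S(t) = 65 (S(t) = -1*(-65) = 65)
4616/(-4439) + S(12)/P(37) = 4616/(-4439) + 65/10 = 4616*(-1/4439) + 65*(1/10) = -4616/4439 + 13/2 = 48475/8878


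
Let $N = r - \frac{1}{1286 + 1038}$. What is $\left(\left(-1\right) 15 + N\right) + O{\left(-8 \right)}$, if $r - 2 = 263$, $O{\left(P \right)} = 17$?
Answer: $\frac{620507}{2324} \approx 267.0$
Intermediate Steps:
$r = 265$ ($r = 2 + 263 = 265$)
$N = \frac{615859}{2324}$ ($N = 265 - \frac{1}{1286 + 1038} = 265 - \frac{1}{2324} = \frac{615859}{2324} \approx 265.0$)
$\left(\left(-1\right) 15 + N\right) + O{\left(-8 \right)} = \left(\left(-1\right) 15 + \frac{615859}{2324}\right) + 17 = \left(-15 + \frac{615859}{2324}\right) + 17 = \frac{580999}{2324} + 17 = \frac{620507}{2324}$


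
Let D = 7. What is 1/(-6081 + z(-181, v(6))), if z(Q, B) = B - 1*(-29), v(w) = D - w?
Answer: -1/6051 ≈ -0.00016526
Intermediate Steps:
v(w) = 7 - w
z(Q, B) = 29 + B (z(Q, B) = B + 29 = 29 + B)
1/(-6081 + z(-181, v(6))) = 1/(-6081 + (29 + (7 - 1*6))) = 1/(-6081 + (29 + (7 - 6))) = 1/(-6081 + (29 + 1)) = 1/(-6081 + 30) = 1/(-6051) = -1/6051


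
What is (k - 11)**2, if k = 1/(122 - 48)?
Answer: 660969/5476 ≈ 120.70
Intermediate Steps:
k = 1/74 ≈ 0.013514
(k - 11)**2 = (1/74 - 11)**2 = (-813/74)**2 = 660969/5476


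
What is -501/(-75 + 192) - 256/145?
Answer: -34199/5655 ≈ -6.0476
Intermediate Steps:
-501/(-75 + 192) - 256/145 = -501/117 - 256*1/145 = -501*1/117 - 256/145 = -167/39 - 256/145 = -34199/5655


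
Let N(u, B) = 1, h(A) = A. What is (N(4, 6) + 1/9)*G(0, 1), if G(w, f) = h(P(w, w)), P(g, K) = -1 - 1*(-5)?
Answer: 40/9 ≈ 4.4444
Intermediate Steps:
P(g, K) = 4 (P(g, K) = -1 + 5 = 4)
G(w, f) = 4
(N(4, 6) + 1/9)*G(0, 1) = (1 + 1/9)*4 = (10/9)*4 = 40/9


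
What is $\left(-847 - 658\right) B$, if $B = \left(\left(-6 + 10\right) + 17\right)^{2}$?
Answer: $-663705$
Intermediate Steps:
$B = 441$ ($B = \left(4 + 17\right)^{2} = 21^{2} = 441$)
$\left(-847 - 658\right) B = \left(-847 - 658\right) 441 = \left(-1505\right) 441 = -663705$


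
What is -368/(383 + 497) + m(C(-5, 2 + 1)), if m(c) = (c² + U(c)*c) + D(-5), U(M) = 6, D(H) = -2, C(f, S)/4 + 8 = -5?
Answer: 131427/55 ≈ 2389.6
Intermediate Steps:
C(f, S) = -52 (C(f, S) = -32 + 4*(-5) = -32 - 20 = -52)
m(c) = -2 + c² + 6*c (m(c) = (c² + 6*c) - 2 = -2 + c² + 6*c)
-368/(383 + 497) + m(C(-5, 2 + 1)) = -368/(383 + 497) + (-2 + (-52)² + 6*(-52)) = -368/880 + (-2 + 2704 - 312) = -368*1/880 + 2390 = -23/55 + 2390 = 131427/55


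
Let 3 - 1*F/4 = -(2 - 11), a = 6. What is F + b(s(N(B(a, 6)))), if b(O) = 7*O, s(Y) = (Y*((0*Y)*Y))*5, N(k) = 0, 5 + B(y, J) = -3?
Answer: -24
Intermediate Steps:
B(y, J) = -8 (B(y, J) = -5 - 3 = -8)
s(Y) = 0 (s(Y) = (Y*(0*Y))*5 = (Y*0)*5 = 0*5 = 0)
F = -24 (F = 12 - (-4)*(2 - 11) = 12 - (-4)*(-9) = 12 - 4*9 = 12 - 36 = -24)
F + b(s(N(B(a, 6)))) = -24 + 7*0 = -24 + 0 = -24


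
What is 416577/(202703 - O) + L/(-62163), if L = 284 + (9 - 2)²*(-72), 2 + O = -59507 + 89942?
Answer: 3779217133/1529831430 ≈ 2.4703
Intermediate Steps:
O = 30433 (O = -2 + (-59507 + 89942) = -2 + 30435 = 30433)
L = -3244 (L = 284 + 7²*(-72) = 284 + 49*(-72) = 284 - 3528 = -3244)
416577/(202703 - O) + L/(-62163) = 416577/(202703 - 1*30433) - 3244/(-62163) = 416577/(202703 - 30433) - 3244*(-1/62163) = 416577/172270 + 3244/62163 = 416577*(1/172270) + 3244/62163 = 59511/24610 + 3244/62163 = 3779217133/1529831430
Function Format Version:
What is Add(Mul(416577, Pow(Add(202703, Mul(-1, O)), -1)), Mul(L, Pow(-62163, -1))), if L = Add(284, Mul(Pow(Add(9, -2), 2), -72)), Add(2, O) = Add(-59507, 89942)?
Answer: Rational(3779217133, 1529831430) ≈ 2.4703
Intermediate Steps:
O = 30433 (O = Add(-2, Add(-59507, 89942)) = Add(-2, 30435) = 30433)
L = -3244 (L = Add(284, Mul(Pow(7, 2), -72)) = Add(284, Mul(49, -72)) = Add(284, -3528) = -3244)
Add(Mul(416577, Pow(Add(202703, Mul(-1, O)), -1)), Mul(L, Pow(-62163, -1))) = Add(Mul(416577, Pow(Add(202703, Mul(-1, 30433)), -1)), Mul(-3244, Pow(-62163, -1))) = Add(Mul(416577, Pow(Add(202703, -30433), -1)), Mul(-3244, Rational(-1, 62163))) = Add(Mul(416577, Pow(172270, -1)), Rational(3244, 62163)) = Add(Mul(416577, Rational(1, 172270)), Rational(3244, 62163)) = Add(Rational(59511, 24610), Rational(3244, 62163)) = Rational(3779217133, 1529831430)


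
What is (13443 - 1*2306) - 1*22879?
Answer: -11742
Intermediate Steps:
(13443 - 1*2306) - 1*22879 = (13443 - 2306) - 22879 = 11137 - 22879 = -11742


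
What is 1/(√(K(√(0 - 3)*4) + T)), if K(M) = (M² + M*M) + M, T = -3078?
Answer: √2/(2*√(-1587 + 2*I*√3)) ≈ 1.9372e-5 - 0.01775*I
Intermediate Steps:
K(M) = M + 2*M² (K(M) = (M² + M²) + M = 2*M² + M = M + 2*M²)
1/(√(K(√(0 - 3)*4) + T)) = 1/(√((√(0 - 3)*4)*(1 + 2*(√(0 - 3)*4)) - 3078)) = 1/(√((√(-3)*4)*(1 + 2*(√(-3)*4)) - 3078)) = 1/(√(((I*√3)*4)*(1 + 2*((I*√3)*4)) - 3078)) = 1/(√((4*I*√3)*(1 + 2*(4*I*√3)) - 3078)) = 1/(√((4*I*√3)*(1 + 8*I*√3) - 3078)) = 1/(√(4*I*√3*(1 + 8*I*√3) - 3078)) = 1/(√(-3078 + 4*I*√3*(1 + 8*I*√3))) = (-3078 + 4*I*√3*(1 + 8*I*√3))^(-½)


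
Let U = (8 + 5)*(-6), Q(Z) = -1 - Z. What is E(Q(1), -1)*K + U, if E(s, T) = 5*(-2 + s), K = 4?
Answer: -158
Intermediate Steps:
E(s, T) = -10 + 5*s
U = -78 (U = 13*(-6) = -78)
E(Q(1), -1)*K + U = (-10 + 5*(-1 - 1*1))*4 - 78 = (-10 + 5*(-1 - 1))*4 - 78 = (-10 + 5*(-2))*4 - 78 = (-10 - 10)*4 - 78 = -20*4 - 78 = -80 - 78 = -158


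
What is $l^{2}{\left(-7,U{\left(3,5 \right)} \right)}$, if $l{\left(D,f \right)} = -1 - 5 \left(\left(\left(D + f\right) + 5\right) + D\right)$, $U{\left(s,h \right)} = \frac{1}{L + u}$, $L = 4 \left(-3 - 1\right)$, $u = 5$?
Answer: $\frac{239121}{121} \approx 1976.2$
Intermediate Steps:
$L = -16$ ($L = 4 \left(-4\right) = -16$)
$U{\left(s,h \right)} = - \frac{1}{11}$ ($U{\left(s,h \right)} = \frac{1}{-16 + 5} = \frac{1}{-11} = - \frac{1}{11}$)
$l{\left(D,f \right)} = -26 - 10 D - 5 f$ ($l{\left(D,f \right)} = -1 - 5 \left(\left(5 + D + f\right) + D\right) = -1 - 5 \left(5 + f + 2 D\right) = -1 - \left(25 + 5 f + 10 D\right) = -26 - 10 D - 5 f$)
$l^{2}{\left(-7,U{\left(3,5 \right)} \right)} = \left(-26 - -70 - - \frac{5}{11}\right)^{2} = \left(-26 + 70 + \frac{5}{11}\right)^{2} = \left(\frac{489}{11}\right)^{2} = \frac{239121}{121}$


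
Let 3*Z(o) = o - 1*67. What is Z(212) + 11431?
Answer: 34438/3 ≈ 11479.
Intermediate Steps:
Z(o) = -67/3 + o/3 (Z(o) = (o - 1*67)/3 = (o - 67)/3 = (-67 + o)/3 = -67/3 + o/3)
Z(212) + 11431 = (-67/3 + (⅓)*212) + 11431 = (-67/3 + 212/3) + 11431 = 145/3 + 11431 = 34438/3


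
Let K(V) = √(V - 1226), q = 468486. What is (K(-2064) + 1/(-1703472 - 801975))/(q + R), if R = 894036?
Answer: -1/3413726657334 + I*√3290/1362522 ≈ -2.9293e-13 + 4.2097e-5*I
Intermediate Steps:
K(V) = √(-1226 + V)
(K(-2064) + 1/(-1703472 - 801975))/(q + R) = (√(-1226 - 2064) + 1/(-1703472 - 801975))/(468486 + 894036) = (√(-3290) + 1/(-2505447))/1362522 = (I*√3290 - 1/2505447)*(1/1362522) = (-1/2505447 + I*√3290)*(1/1362522) = -1/3413726657334 + I*√3290/1362522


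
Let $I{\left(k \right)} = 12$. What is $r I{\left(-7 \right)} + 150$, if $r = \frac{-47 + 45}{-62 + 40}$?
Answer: $\frac{1662}{11} \approx 151.09$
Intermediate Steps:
$r = \frac{1}{11}$ ($r = - \frac{2}{-22} = \left(-2\right) \left(- \frac{1}{22}\right) = \frac{1}{11} \approx 0.090909$)
$r I{\left(-7 \right)} + 150 = \frac{1}{11} \cdot 12 + 150 = \frac{12}{11} + 150 = \frac{1662}{11}$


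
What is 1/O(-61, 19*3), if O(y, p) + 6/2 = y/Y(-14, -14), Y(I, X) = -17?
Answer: 17/10 ≈ 1.7000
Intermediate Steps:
O(y, p) = -3 - y/17 (O(y, p) = -3 + y/(-17) = -3 + y*(-1/17) = -3 - y/17)
1/O(-61, 19*3) = 1/(-3 - 1/17*(-61)) = 1/(-3 + 61/17) = 1/(10/17) = 17/10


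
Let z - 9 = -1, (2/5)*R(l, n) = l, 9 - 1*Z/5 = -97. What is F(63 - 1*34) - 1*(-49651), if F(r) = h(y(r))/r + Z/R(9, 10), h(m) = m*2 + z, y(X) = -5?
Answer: 12965041/261 ≈ 49675.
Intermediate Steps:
Z = 530 (Z = 45 - 5*(-97) = 45 + 485 = 530)
R(l, n) = 5*l/2
z = 8 (z = 9 - 1 = 8)
h(m) = 8 + 2*m (h(m) = m*2 + 8 = 2*m + 8 = 8 + 2*m)
F(r) = 212/9 - 2/r (F(r) = (8 + 2*(-5))/r + 530/(((5/2)*9)) = (8 - 10)/r + 530/(45/2) = -2/r + 530*(2/45) = -2/r + 212/9 = 212/9 - 2/r)
F(63 - 1*34) - 1*(-49651) = (212/9 - 2/(63 - 1*34)) - 1*(-49651) = (212/9 - 2/(63 - 34)) + 49651 = (212/9 - 2/29) + 49651 = 6130/261 + 49651 = 12965041/261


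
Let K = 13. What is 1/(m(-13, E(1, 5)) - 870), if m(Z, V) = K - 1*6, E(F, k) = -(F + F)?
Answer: -1/863 ≈ -0.0011587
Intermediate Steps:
E(F, k) = -2*F
m(Z, V) = 7 (m(Z, V) = 13 - 1*6 = 13 - 6 = 7)
1/(m(-13, E(1, 5)) - 870) = 1/(7 - 870) = 1/(-863) = -1/863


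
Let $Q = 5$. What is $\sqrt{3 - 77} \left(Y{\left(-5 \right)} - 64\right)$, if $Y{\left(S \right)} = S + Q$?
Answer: $- 64 i \sqrt{74} \approx - 550.55 i$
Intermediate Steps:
$Y{\left(S \right)} = 5 + S$ ($Y{\left(S \right)} = S + 5 = 5 + S$)
$\sqrt{3 - 77} \left(Y{\left(-5 \right)} - 64\right) = \sqrt{3 - 77} \left(\left(5 - 5\right) - 64\right) = \sqrt{-74} \left(0 - 64\right) = i \sqrt{74} \left(-64\right) = - 64 i \sqrt{74}$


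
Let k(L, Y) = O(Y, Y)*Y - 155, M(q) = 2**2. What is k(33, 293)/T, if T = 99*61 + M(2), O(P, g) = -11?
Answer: -3378/6043 ≈ -0.55899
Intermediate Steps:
M(q) = 4
k(L, Y) = -155 - 11*Y (k(L, Y) = -11*Y - 155 = -155 - 11*Y)
T = 6043 (T = 99*61 + 4 = 6039 + 4 = 6043)
k(33, 293)/T = (-155 - 11*293)/6043 = (-155 - 3223)*(1/6043) = -3378*1/6043 = -3378/6043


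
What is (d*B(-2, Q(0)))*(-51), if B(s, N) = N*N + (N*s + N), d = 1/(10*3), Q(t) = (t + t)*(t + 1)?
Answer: 0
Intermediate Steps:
Q(t) = 2*t*(1 + t) (Q(t) = (2*t)*(1 + t) = 2*t*(1 + t))
d = 1/30 ≈ 0.033333
B(s, N) = N + N**2 + N*s (B(s, N) = N**2 + (N + N*s) = N + N**2 + N*s)
(d*B(-2, Q(0)))*(-51) = (((2*0*(1 + 0))*(1 + 2*0*(1 + 0) - 2))/30)*(-51) = (((2*0*1)*(1 + 2*0*1 - 2))/30)*(-51) = ((0*(1 + 0 - 2))/30)*(-51) = ((0*(-1))/30)*(-51) = ((1/30)*0)*(-51) = 0*(-51) = 0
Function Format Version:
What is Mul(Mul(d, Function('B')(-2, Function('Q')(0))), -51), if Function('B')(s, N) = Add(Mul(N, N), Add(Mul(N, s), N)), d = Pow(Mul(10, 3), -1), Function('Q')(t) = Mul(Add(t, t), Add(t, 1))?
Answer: 0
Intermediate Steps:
Function('Q')(t) = Mul(2, t, Add(1, t)) (Function('Q')(t) = Mul(Mul(2, t), Add(1, t)) = Mul(2, t, Add(1, t)))
d = Rational(1, 30) (d = Pow(30, -1) = Rational(1, 30) ≈ 0.033333)
Function('B')(s, N) = Add(N, Pow(N, 2), Mul(N, s)) (Function('B')(s, N) = Add(Pow(N, 2), Add(N, Mul(N, s))) = Add(N, Pow(N, 2), Mul(N, s)))
Mul(Mul(d, Function('B')(-2, Function('Q')(0))), -51) = Mul(Mul(Rational(1, 30), Mul(Mul(2, 0, Add(1, 0)), Add(1, Mul(2, 0, Add(1, 0)), -2))), -51) = Mul(Mul(Rational(1, 30), Mul(Mul(2, 0, 1), Add(1, Mul(2, 0, 1), -2))), -51) = Mul(Mul(Rational(1, 30), Mul(0, Add(1, 0, -2))), -51) = Mul(Mul(Rational(1, 30), Mul(0, -1)), -51) = Mul(Mul(Rational(1, 30), 0), -51) = Mul(0, -51) = 0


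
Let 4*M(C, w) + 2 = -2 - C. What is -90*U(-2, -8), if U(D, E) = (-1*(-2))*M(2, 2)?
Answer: 270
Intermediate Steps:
M(C, w) = -1 - C/4 (M(C, w) = -1/2 + (-2 - C)/4 = -1/2 + (-1/2 - C/4) = -1 - C/4)
U(D, E) = -3 (U(D, E) = (-1*(-2))*(-1 - 1/4*2) = 2*(-1 - 1/2) = 2*(-3/2) = -3)
-90*U(-2, -8) = -90*(-3) = 270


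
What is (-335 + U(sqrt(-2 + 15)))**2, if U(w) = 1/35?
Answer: 137452176/1225 ≈ 1.1221e+5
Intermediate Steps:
U(w) = 1/35
(-335 + U(sqrt(-2 + 15)))**2 = (-335 + 1/35)**2 = (-11724/35)**2 = 137452176/1225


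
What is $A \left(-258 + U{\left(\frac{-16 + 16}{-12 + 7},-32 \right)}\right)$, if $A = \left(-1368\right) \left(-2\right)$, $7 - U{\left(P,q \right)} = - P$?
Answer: $-686736$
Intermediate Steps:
$U{\left(P,q \right)} = 7 + P$ ($U{\left(P,q \right)} = 7 - - P = 7 + P$)
$A = 2736$
$A \left(-258 + U{\left(\frac{-16 + 16}{-12 + 7},-32 \right)}\right) = 2736 \left(-258 + \left(7 + \frac{-16 + 16}{-12 + 7}\right)\right) = 2736 \left(-258 + \left(7 + \frac{0}{-5}\right)\right) = 2736 \left(-258 + \left(7 + 0 \left(- \frac{1}{5}\right)\right)\right) = 2736 \left(-258 + \left(7 + 0\right)\right) = 2736 \left(-258 + 7\right) = 2736 \left(-251\right) = -686736$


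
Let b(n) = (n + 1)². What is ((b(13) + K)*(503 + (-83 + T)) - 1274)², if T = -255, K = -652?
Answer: 5854392196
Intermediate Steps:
b(n) = (1 + n)²
((b(13) + K)*(503 + (-83 + T)) - 1274)² = (((1 + 13)² - 652)*(503 + (-83 - 255)) - 1274)² = ((14² - 652)*(503 - 338) - 1274)² = ((196 - 652)*165 - 1274)² = (-456*165 - 1274)² = (-75240 - 1274)² = (-76514)² = 5854392196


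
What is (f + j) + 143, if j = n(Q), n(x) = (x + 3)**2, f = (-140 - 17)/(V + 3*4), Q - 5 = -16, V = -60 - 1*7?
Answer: 11542/55 ≈ 209.85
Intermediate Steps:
V = -67 (V = -60 - 7 = -67)
Q = -11 (Q = 5 - 16 = -11)
f = 157/55 (f = (-140 - 17)/(-67 + 3*4) = -157/(-67 + 12) = -157/(-55) = -157*(-1/55) = 157/55 ≈ 2.8545)
n(x) = (3 + x)**2
j = 64 (j = (3 - 11)**2 = (-8)**2 = 64)
(f + j) + 143 = (157/55 + 64) + 143 = 3677/55 + 143 = 11542/55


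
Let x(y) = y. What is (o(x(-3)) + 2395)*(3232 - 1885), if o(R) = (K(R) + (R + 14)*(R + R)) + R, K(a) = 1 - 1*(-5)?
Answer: 3141204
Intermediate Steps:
K(a) = 6 (K(a) = 1 + 5 = 6)
o(R) = 6 + R + 2*R*(14 + R) (o(R) = (6 + (R + 14)*(R + R)) + R = (6 + (14 + R)*(2*R)) + R = (6 + 2*R*(14 + R)) + R = 6 + R + 2*R*(14 + R))
(o(x(-3)) + 2395)*(3232 - 1885) = ((6 + 2*(-3)² + 29*(-3)) + 2395)*(3232 - 1885) = ((6 + 2*9 - 87) + 2395)*1347 = ((6 + 18 - 87) + 2395)*1347 = (-63 + 2395)*1347 = 2332*1347 = 3141204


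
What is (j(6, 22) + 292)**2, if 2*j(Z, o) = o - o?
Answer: 85264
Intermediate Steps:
j(Z, o) = 0 (j(Z, o) = (o - o)/2 = (1/2)*0 = 0)
(j(6, 22) + 292)**2 = (0 + 292)**2 = 292**2 = 85264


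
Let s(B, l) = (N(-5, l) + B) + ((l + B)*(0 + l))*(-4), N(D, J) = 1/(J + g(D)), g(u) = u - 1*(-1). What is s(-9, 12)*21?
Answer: -25683/8 ≈ -3210.4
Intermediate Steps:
g(u) = 1 + u (g(u) = u + 1 = 1 + u)
N(D, J) = 1/(1 + D + J) (N(D, J) = 1/(J + (1 + D)) = 1/(1 + D + J))
s(B, l) = B + 1/(-4 + l) - 4*l*(B + l) (s(B, l) = (1/(1 - 5 + l) + B) + ((l + B)*(0 + l))*(-4) = (1/(-4 + l) + B) + ((B + l)*l)*(-4) = (B + 1/(-4 + l)) + (l*(B + l))*(-4) = (B + 1/(-4 + l)) - 4*l*(B + l) = B + 1/(-4 + l) - 4*l*(B + l))
s(-9, 12)*21 = ((1 + (-4 + 12)*(-9 - 4*12² - 4*(-9)*12))/(-4 + 12))*21 = ((1 + 8*(-9 - 4*144 + 432))/8)*21 = ((1 + 8*(-9 - 576 + 432))/8)*21 = ((1 + 8*(-153))/8)*21 = ((1 - 1224)/8)*21 = ((⅛)*(-1223))*21 = -1223/8*21 = -25683/8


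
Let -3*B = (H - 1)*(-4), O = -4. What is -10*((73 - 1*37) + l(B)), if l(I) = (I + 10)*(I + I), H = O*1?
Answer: 760/9 ≈ 84.444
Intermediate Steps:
H = -4 (H = -4*1 = -4)
B = -20/3 (B = -(-4 - 1)*(-4)/3 = -(-5)*(-4)/3 = -1/3*20 = -20/3 ≈ -6.6667)
l(I) = 2*I*(10 + I) (l(I) = (10 + I)*(2*I) = 2*I*(10 + I))
-10*((73 - 1*37) + l(B)) = -10*((73 - 1*37) + 2*(-20/3)*(10 - 20/3)) = -10*((73 - 37) + 2*(-20/3)*(10/3)) = -10*(36 - 400/9) = -10*(-76/9) = 760/9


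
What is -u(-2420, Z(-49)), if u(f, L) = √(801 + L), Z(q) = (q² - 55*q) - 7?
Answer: -√5890 ≈ -76.746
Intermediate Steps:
Z(q) = -7 + q² - 55*q
-u(-2420, Z(-49)) = -√(801 + (-7 + (-49)² - 55*(-49))) = -√(801 + (-7 + 2401 + 2695)) = -√(801 + 5089) = -√5890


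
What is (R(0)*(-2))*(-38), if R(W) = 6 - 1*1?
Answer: 380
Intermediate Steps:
R(W) = 5 (R(W) = 6 - 1 = 5)
(R(0)*(-2))*(-38) = (5*(-2))*(-38) = -10*(-38) = 380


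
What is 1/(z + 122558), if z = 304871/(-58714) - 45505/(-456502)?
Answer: 6700764607/821198183094538 ≈ 8.1597e-6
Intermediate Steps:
z = -34125610168/6700764607 (z = 304871*(-1/58714) - 45505*(-1/456502) = -304871/58714 + 45505/456502 = -34125610168/6700764607 ≈ -5.0928)
1/(z + 122558) = 1/(-34125610168/6700764607 + 122558) = 1/(821198183094538/6700764607) = 6700764607/821198183094538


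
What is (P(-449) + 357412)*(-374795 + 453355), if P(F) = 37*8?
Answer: 28101540480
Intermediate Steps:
P(F) = 296
(P(-449) + 357412)*(-374795 + 453355) = (296 + 357412)*(-374795 + 453355) = 357708*78560 = 28101540480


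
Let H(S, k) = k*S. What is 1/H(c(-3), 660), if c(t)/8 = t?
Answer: -1/15840 ≈ -6.3131e-5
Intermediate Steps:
c(t) = 8*t
H(S, k) = S*k
1/H(c(-3), 660) = 1/((8*(-3))*660) = 1/(-24*660) = 1/(-15840) = -1/15840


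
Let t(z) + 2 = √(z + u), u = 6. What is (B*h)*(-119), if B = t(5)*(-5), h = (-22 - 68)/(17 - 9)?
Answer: 26775/2 - 26775*√11/4 ≈ -8813.2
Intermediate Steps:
t(z) = -2 + √(6 + z) (t(z) = -2 + √(z + 6) = -2 + √(6 + z))
h = -45/4 (h = -90/8 = -90*⅛ = -45/4 ≈ -11.250)
B = 10 - 5*√11 (B = (-2 + √(6 + 5))*(-5) = (-2 + √11)*(-5) = 10 - 5*√11 ≈ -6.5831)
(B*h)*(-119) = ((10 - 5*√11)*(-45/4))*(-119) = (-225/2 + 225*√11/4)*(-119) = 26775/2 - 26775*√11/4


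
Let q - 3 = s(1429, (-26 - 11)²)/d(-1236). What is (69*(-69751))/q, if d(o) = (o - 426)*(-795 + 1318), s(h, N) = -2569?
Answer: -181888148178/113489 ≈ -1.6027e+6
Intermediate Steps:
d(o) = -222798 + 523*o (d(o) = (-426 + o)*523 = -222798 + 523*o)
q = 2610247/869226 (q = 3 - 2569/(-222798 + 523*(-1236)) = 3 - 2569/(-222798 - 646428) = 3 - 2569/(-869226) = 3 - 2569*(-1/869226) = 3 + 2569/869226 = 2610247/869226 ≈ 3.0030)
(69*(-69751))/q = (69*(-69751))/(2610247/869226) = -4812819*869226/2610247 = -181888148178/113489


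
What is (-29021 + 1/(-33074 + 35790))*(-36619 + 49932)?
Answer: -1049344438955/2716 ≈ -3.8636e+8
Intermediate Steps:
(-29021 + 1/(-33074 + 35790))*(-36619 + 49932) = (-29021 + 1/2716)*13313 = -78821035/2716*13313 = -1049344438955/2716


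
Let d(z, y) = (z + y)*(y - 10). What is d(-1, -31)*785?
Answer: 1029920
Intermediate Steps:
d(z, y) = (-10 + y)*(y + z) (d(z, y) = (y + z)*(-10 + y) = (-10 + y)*(y + z))
d(-1, -31)*785 = ((-31)**2 - 10*(-31) - 10*(-1) - 31*(-1))*785 = (961 + 310 + 10 + 31)*785 = 1312*785 = 1029920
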